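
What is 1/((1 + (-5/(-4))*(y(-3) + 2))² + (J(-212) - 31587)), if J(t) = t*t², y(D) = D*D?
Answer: -16/152951959 ≈ -1.0461e-7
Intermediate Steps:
y(D) = D²
J(t) = t³
1/((1 + (-5/(-4))*(y(-3) + 2))² + (J(-212) - 31587)) = 1/((1 + (-5/(-4))*((-3)² + 2))² + ((-212)³ - 31587)) = 1/((1 + (-5*(-¼))*(9 + 2))² + (-9528128 - 31587)) = 1/((1 + (5/4)*11)² - 9559715) = 1/((1 + 55/4)² - 9559715) = 1/((59/4)² - 9559715) = 1/(3481/16 - 9559715) = 1/(-152951959/16) = -16/152951959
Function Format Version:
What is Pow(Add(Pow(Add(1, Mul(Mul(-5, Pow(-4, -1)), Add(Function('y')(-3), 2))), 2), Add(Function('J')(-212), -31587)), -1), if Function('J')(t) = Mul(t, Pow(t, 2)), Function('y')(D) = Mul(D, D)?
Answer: Rational(-16, 152951959) ≈ -1.0461e-7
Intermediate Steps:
Function('y')(D) = Pow(D, 2)
Function('J')(t) = Pow(t, 3)
Pow(Add(Pow(Add(1, Mul(Mul(-5, Pow(-4, -1)), Add(Function('y')(-3), 2))), 2), Add(Function('J')(-212), -31587)), -1) = Pow(Add(Pow(Add(1, Mul(Mul(-5, Pow(-4, -1)), Add(Pow(-3, 2), 2))), 2), Add(Pow(-212, 3), -31587)), -1) = Pow(Add(Pow(Add(1, Mul(Mul(-5, Rational(-1, 4)), Add(9, 2))), 2), Add(-9528128, -31587)), -1) = Pow(Add(Pow(Add(1, Mul(Rational(5, 4), 11)), 2), -9559715), -1) = Pow(Add(Pow(Add(1, Rational(55, 4)), 2), -9559715), -1) = Pow(Add(Pow(Rational(59, 4), 2), -9559715), -1) = Pow(Add(Rational(3481, 16), -9559715), -1) = Pow(Rational(-152951959, 16), -1) = Rational(-16, 152951959)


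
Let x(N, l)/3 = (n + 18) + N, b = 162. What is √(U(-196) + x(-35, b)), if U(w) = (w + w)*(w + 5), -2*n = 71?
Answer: √298858/2 ≈ 273.34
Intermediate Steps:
n = -71/2 (n = -½*71 = -71/2 ≈ -35.500)
U(w) = 2*w*(5 + w) (U(w) = (2*w)*(5 + w) = 2*w*(5 + w))
x(N, l) = -105/2 + 3*N (x(N, l) = 3*((-71/2 + 18) + N) = 3*(-35/2 + N) = -105/2 + 3*N)
√(U(-196) + x(-35, b)) = √(2*(-196)*(5 - 196) + (-105/2 + 3*(-35))) = √(2*(-196)*(-191) + (-105/2 - 105)) = √(74872 - 315/2) = √(149429/2) = √298858/2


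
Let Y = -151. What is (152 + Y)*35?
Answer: 35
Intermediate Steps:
(152 + Y)*35 = (152 - 151)*35 = 1*35 = 35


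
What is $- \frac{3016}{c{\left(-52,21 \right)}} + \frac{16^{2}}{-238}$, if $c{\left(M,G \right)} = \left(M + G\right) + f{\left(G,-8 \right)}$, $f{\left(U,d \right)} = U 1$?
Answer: $\frac{178812}{595} \approx 300.52$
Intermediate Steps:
$f{\left(U,d \right)} = U$
$c{\left(M,G \right)} = M + 2 G$ ($c{\left(M,G \right)} = \left(M + G\right) + G = \left(G + M\right) + G = M + 2 G$)
$- \frac{3016}{c{\left(-52,21 \right)}} + \frac{16^{2}}{-238} = - \frac{3016}{-52 + 2 \cdot 21} + \frac{16^{2}}{-238} = - \frac{3016}{-52 + 42} + 256 \left(- \frac{1}{238}\right) = - \frac{3016}{-10} - \frac{128}{119} = \left(-3016\right) \left(- \frac{1}{10}\right) - \frac{128}{119} = \frac{1508}{5} - \frac{128}{119} = \frac{178812}{595}$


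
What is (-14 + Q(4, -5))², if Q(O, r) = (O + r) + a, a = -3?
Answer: 324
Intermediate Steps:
Q(O, r) = -3 + O + r (Q(O, r) = (O + r) - 3 = -3 + O + r)
(-14 + Q(4, -5))² = (-14 + (-3 + 4 - 5))² = (-14 - 4)² = (-18)² = 324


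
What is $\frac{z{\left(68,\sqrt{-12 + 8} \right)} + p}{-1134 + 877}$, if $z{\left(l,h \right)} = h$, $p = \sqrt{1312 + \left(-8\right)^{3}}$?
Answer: $- \frac{20 \sqrt{2}}{257} - \frac{2 i}{257} \approx -0.11006 - 0.0077821 i$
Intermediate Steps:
$p = 20 \sqrt{2}$ ($p = \sqrt{1312 - 512} = \sqrt{800} = 20 \sqrt{2} \approx 28.284$)
$\frac{z{\left(68,\sqrt{-12 + 8} \right)} + p}{-1134 + 877} = \frac{\sqrt{-12 + 8} + 20 \sqrt{2}}{-1134 + 877} = \frac{\sqrt{-4} + 20 \sqrt{2}}{-257} = \left(2 i + 20 \sqrt{2}\right) \left(- \frac{1}{257}\right) = - \frac{20 \sqrt{2}}{257} - \frac{2 i}{257}$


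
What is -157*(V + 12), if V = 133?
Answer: -22765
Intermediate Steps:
-157*(V + 12) = -157*(133 + 12) = -157*145 = -22765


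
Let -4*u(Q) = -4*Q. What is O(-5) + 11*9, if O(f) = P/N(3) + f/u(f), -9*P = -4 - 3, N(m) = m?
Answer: 2707/27 ≈ 100.26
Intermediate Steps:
P = 7/9 (P = -(-4 - 3)/9 = -⅑*(-7) = 7/9 ≈ 0.77778)
u(Q) = Q (u(Q) = -(-1)*Q = Q)
O(f) = 34/27 (O(f) = (7/9)/3 + f/f = (7/9)*(⅓) + 1 = 7/27 + 1 = 34/27)
O(-5) + 11*9 = 34/27 + 11*9 = 34/27 + 99 = 2707/27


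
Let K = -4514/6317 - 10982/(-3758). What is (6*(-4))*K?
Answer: -628916184/11869643 ≈ -52.985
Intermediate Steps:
K = 26204841/11869643 (K = -4514*1/6317 - 10982*(-1/3758) = -4514/6317 + 5491/1879 = 26204841/11869643 ≈ 2.2077)
(6*(-4))*K = (6*(-4))*(26204841/11869643) = -24*26204841/11869643 = -628916184/11869643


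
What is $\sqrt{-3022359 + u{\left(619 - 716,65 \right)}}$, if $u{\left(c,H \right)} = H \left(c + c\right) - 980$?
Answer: $i \sqrt{3035949} \approx 1742.4 i$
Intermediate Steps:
$u{\left(c,H \right)} = -980 + 2 H c$ ($u{\left(c,H \right)} = H 2 c - 980 = 2 H c - 980 = -980 + 2 H c$)
$\sqrt{-3022359 + u{\left(619 - 716,65 \right)}} = \sqrt{-3022359 + \left(-980 + 2 \cdot 65 \left(619 - 716\right)\right)} = \sqrt{-3022359 + \left(-980 + 2 \cdot 65 \left(-97\right)\right)} = \sqrt{-3022359 - 13590} = \sqrt{-3035949} = i \sqrt{3035949}$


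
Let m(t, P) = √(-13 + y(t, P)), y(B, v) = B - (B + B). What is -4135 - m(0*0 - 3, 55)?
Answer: -4135 - I*√10 ≈ -4135.0 - 3.1623*I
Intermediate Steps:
y(B, v) = -B (y(B, v) = B - 2*B = -B)
m(t, P) = √(-13 - t)
-4135 - m(0*0 - 3, 55) = -4135 - √(-13 - (0*0 - 3)) = -4135 - √(-13 - (0 - 3)) = -4135 - √(-13 - 1*(-3)) = -4135 - √(-13 + 3) = -4135 - √(-10) = -4135 - I*√10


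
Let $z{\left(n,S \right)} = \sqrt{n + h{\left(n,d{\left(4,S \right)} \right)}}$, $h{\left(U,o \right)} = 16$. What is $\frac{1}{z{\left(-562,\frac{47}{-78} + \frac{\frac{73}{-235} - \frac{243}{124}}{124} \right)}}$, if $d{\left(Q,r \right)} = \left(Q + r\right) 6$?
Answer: $- \frac{i \sqrt{546}}{546} \approx - 0.042796 i$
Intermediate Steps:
$d{\left(Q,r \right)} = 6 Q + 6 r$
$z{\left(n,S \right)} = \sqrt{16 + n}$ ($z{\left(n,S \right)} = \sqrt{n + 16} = \sqrt{16 + n}$)
$\frac{1}{z{\left(-562,\frac{47}{-78} + \frac{\frac{73}{-235} - \frac{243}{124}}{124} \right)}} = \frac{1}{\sqrt{16 - 562}} = \frac{1}{\sqrt{-546}} = \frac{1}{i \sqrt{546}} = - \frac{i \sqrt{546}}{546}$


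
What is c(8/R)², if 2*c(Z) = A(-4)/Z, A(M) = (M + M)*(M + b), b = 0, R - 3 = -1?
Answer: 16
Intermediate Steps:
R = 2 (R = 3 - 1 = 2)
A(M) = 2*M² (A(M) = (M + M)*(M + 0) = (2*M)*M = 2*M²)
c(Z) = 16/Z (c(Z) = ((2*(-4)²)/Z)/2 = ((2*16)/Z)/2 = (32/Z)/2 = 16/Z)
c(8/R)² = (16/((8/2)))² = (16/((8*(½))))² = (16/4)² = (16*(¼))² = 4² = 16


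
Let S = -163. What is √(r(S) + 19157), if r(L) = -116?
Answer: √19041 ≈ 137.99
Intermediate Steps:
√(r(S) + 19157) = √(-116 + 19157) = √19041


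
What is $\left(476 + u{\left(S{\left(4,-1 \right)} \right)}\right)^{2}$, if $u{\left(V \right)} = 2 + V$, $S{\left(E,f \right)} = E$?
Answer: $232324$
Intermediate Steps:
$\left(476 + u{\left(S{\left(4,-1 \right)} \right)}\right)^{2} = \left(476 + \left(2 + 4\right)\right)^{2} = \left(476 + 6\right)^{2} = 482^{2} = 232324$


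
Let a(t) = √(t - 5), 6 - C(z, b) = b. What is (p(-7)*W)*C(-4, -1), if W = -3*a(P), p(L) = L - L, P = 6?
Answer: 0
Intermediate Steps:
C(z, b) = 6 - b
a(t) = √(-5 + t)
p(L) = 0
W = -3 (W = -3*√(-5 + 6) = -3*√1 = -3*1 = -3)
(p(-7)*W)*C(-4, -1) = (0*(-3))*(6 - 1*(-1)) = 0*(6 + 1) = 0*7 = 0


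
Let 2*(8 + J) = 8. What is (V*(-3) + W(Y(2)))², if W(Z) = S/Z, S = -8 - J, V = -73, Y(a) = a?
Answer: 47089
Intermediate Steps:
J = -4 (J = -8 + (½)*8 = -8 + 4 = -4)
S = -4 (S = -8 - 1*(-4) = -8 + 4 = -4)
W(Z) = -4/Z
(V*(-3) + W(Y(2)))² = (-73*(-3) - 4/2)² = (219 - 4*½)² = (219 - 2)² = 217² = 47089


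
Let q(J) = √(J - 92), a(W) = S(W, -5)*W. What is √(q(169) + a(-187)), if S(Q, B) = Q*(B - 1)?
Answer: √(-209814 + √77) ≈ 458.04*I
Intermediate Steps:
S(Q, B) = Q*(-1 + B)
a(W) = -6*W² (a(W) = (W*(-1 - 5))*W = (W*(-6))*W = (-6*W)*W = -6*W²)
q(J) = √(-92 + J)
√(q(169) + a(-187)) = √(√(-92 + 169) - 6*(-187)²) = √(√77 - 6*34969) = √(√77 - 209814) = √(-209814 + √77)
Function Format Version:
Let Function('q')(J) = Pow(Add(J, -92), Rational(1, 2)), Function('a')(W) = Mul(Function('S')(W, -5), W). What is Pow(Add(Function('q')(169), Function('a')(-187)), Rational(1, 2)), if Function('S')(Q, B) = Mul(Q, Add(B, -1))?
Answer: Pow(Add(-209814, Pow(77, Rational(1, 2))), Rational(1, 2)) ≈ Mul(458.04, I)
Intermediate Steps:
Function('S')(Q, B) = Mul(Q, Add(-1, B))
Function('a')(W) = Mul(-6, Pow(W, 2)) (Function('a')(W) = Mul(Mul(W, Add(-1, -5)), W) = Mul(Mul(W, -6), W) = Mul(Mul(-6, W), W) = Mul(-6, Pow(W, 2)))
Function('q')(J) = Pow(Add(-92, J), Rational(1, 2))
Pow(Add(Function('q')(169), Function('a')(-187)), Rational(1, 2)) = Pow(Add(Pow(Add(-92, 169), Rational(1, 2)), Mul(-6, Pow(-187, 2))), Rational(1, 2)) = Pow(Add(Pow(77, Rational(1, 2)), Mul(-6, 34969)), Rational(1, 2)) = Pow(Add(Pow(77, Rational(1, 2)), -209814), Rational(1, 2)) = Pow(Add(-209814, Pow(77, Rational(1, 2))), Rational(1, 2))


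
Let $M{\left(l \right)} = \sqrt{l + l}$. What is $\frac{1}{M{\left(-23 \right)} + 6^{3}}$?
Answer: $\frac{108}{23351} - \frac{i \sqrt{46}}{46702} \approx 0.0046251 - 0.00014523 i$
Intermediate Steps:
$M{\left(l \right)} = \sqrt{2} \sqrt{l}$ ($M{\left(l \right)} = \sqrt{2 l} = \sqrt{2} \sqrt{l}$)
$\frac{1}{M{\left(-23 \right)} + 6^{3}} = \frac{1}{\sqrt{2} \sqrt{-23} + 6^{3}} = \frac{1}{\sqrt{2} i \sqrt{23} + 216} = \frac{1}{i \sqrt{46} + 216} = \frac{1}{216 + i \sqrt{46}}$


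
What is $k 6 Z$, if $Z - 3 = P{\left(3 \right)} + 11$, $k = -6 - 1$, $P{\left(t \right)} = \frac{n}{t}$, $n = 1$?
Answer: $-602$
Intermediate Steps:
$P{\left(t \right)} = \frac{1}{t}$ ($P{\left(t \right)} = 1 \frac{1}{t} = \frac{1}{t}$)
$k = -7$ ($k = -6 - 1 = -7$)
$Z = \frac{43}{3}$ ($Z = 3 + \left(\frac{1}{3} + 11\right) = 3 + \frac{34}{3} = \frac{43}{3} \approx 14.333$)
$k 6 Z = \left(-7\right) 6 \cdot \frac{43}{3} = \left(-42\right) \frac{43}{3} = -602$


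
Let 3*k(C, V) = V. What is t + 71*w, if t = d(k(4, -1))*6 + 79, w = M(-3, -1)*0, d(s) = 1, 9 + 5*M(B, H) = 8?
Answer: 85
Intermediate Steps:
k(C, V) = V/3
M(B, H) = -1/5 (M(B, H) = -9/5 + (1/5)*8 = -9/5 + 8/5 = -1/5)
w = 0 (w = -1/5*0 = 0)
t = 85 (t = 1*6 + 79 = 6 + 79 = 85)
t + 71*w = 85 + 71*0 = 85 + 0 = 85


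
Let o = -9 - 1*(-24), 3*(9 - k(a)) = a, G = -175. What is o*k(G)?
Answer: 1010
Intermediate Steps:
k(a) = 9 - a/3
o = 15 (o = -9 + 24 = 15)
o*k(G) = 15*(9 - 1/3*(-175)) = 15*(9 + 175/3) = 15*(202/3) = 1010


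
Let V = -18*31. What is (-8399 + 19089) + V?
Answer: 10132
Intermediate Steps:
V = -558
(-8399 + 19089) + V = (-8399 + 19089) - 558 = 10690 - 558 = 10132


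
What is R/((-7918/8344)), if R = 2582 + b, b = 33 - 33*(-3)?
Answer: -11322808/3959 ≈ -2860.0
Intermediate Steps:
b = 132 (b = 33 + 99 = 132)
R = 2714 (R = 2582 + 132 = 2714)
R/((-7918/8344)) = 2714/((-7918/8344)) = 2714/((-7918*1/8344)) = 2714/(-3959/4172) = 2714*(-4172/3959) = -11322808/3959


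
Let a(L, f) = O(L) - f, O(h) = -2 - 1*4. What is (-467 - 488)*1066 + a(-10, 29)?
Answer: -1018065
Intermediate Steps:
O(h) = -6 (O(h) = -2 - 4 = -6)
a(L, f) = -6 - f
(-467 - 488)*1066 + a(-10, 29) = (-467 - 488)*1066 + (-6 - 1*29) = -955*1066 + (-6 - 29) = -1018030 - 35 = -1018065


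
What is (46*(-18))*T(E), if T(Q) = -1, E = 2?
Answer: 828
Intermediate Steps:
(46*(-18))*T(E) = (46*(-18))*(-1) = -828*(-1) = 828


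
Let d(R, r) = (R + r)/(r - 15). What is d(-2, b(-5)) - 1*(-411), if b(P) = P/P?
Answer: 5755/14 ≈ 411.07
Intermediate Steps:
b(P) = 1
d(R, r) = (R + r)/(-15 + r)
d(-2, b(-5)) - 1*(-411) = (-2 + 1)/(-15 + 1) - 1*(-411) = -1/(-14) + 411 = -1/14*(-1) + 411 = 1/14 + 411 = 5755/14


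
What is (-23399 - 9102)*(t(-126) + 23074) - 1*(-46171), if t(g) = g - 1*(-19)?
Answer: -746404296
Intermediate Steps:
t(g) = 19 + g (t(g) = g + 19 = 19 + g)
(-23399 - 9102)*(t(-126) + 23074) - 1*(-46171) = (-23399 - 9102)*((19 - 126) + 23074) - 1*(-46171) = -32501*(-107 + 23074) + 46171 = -32501*22967 + 46171 = -746450467 + 46171 = -746404296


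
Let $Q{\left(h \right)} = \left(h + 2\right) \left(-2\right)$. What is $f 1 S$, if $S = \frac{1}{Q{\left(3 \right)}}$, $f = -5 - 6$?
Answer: $\frac{11}{10} \approx 1.1$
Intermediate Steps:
$Q{\left(h \right)} = -4 - 2 h$ ($Q{\left(h \right)} = \left(2 + h\right) \left(-2\right) = -4 - 2 h$)
$f = -11$ ($f = -5 - 6 = -11$)
$S = - \frac{1}{10}$ ($S = \frac{1}{-4 - 6} = \frac{1}{-10} = - \frac{1}{10} \approx -0.1$)
$f 1 S = \left(-11\right) 1 \left(- \frac{1}{10}\right) = \left(-11\right) \left(- \frac{1}{10}\right) = \frac{11}{10}$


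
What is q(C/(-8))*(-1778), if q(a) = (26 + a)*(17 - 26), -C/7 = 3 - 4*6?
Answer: 488061/4 ≈ 1.2202e+5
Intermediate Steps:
C = 147 (C = -7*(3 - 4*6) = -7*(3 - 24) = -7*(-21) = 147)
q(a) = -234 - 9*a (q(a) = (26 + a)*(-9) = -234 - 9*a)
q(C/(-8))*(-1778) = (-234 - 1323/(-8))*(-1778) = (-234 - 1323*(-1)/8)*(-1778) = (-234 - 9*(-147/8))*(-1778) = (-234 + 1323/8)*(-1778) = -549/8*(-1778) = 488061/4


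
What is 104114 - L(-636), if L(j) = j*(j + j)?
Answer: -704878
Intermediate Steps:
L(j) = 2*j² (L(j) = j*(2*j) = 2*j²)
104114 - L(-636) = 104114 - 2*(-636)² = 104114 - 2*404496 = 104114 - 1*808992 = 104114 - 808992 = -704878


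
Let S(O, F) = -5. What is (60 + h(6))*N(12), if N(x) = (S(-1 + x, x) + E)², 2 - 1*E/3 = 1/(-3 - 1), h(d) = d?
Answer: 1617/8 ≈ 202.13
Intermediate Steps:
E = 27/4 (E = 6 - 3/(-3 - 1) = 6 - 3/(-4) = 6 - 3*(-¼) = 6 + ¾ = 27/4 ≈ 6.7500)
N(x) = 49/16 (N(x) = (-5 + 27/4)² = (7/4)² = 49/16)
(60 + h(6))*N(12) = (60 + 6)*(49/16) = 66*(49/16) = 1617/8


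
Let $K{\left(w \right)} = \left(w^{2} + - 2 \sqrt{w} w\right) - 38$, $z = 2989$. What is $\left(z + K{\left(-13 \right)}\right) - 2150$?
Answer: $970 + 26 i \sqrt{13} \approx 970.0 + 93.744 i$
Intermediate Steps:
$K{\left(w \right)} = -38 + w^{2} - 2 w^{\frac{3}{2}}$ ($K{\left(w \right)} = \left(w^{2} - 2 w^{\frac{3}{2}}\right) - 38 = -38 + w^{2} - 2 w^{\frac{3}{2}}$)
$\left(z + K{\left(-13 \right)}\right) - 2150 = \left(2989 - \left(38 - 169 - 26 i \sqrt{13}\right)\right) - 2150 = \left(2989 - \left(-131 + 2 \left(-13\right) i \sqrt{13}\right)\right) - 2150 = \left(2989 + \left(-38 + 169 + 26 i \sqrt{13}\right)\right) - 2150 = \left(2989 + \left(131 + 26 i \sqrt{13}\right)\right) - 2150 = \left(3120 + 26 i \sqrt{13}\right) - 2150 = 970 + 26 i \sqrt{13}$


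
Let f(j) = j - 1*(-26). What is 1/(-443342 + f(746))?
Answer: -1/442570 ≈ -2.2595e-6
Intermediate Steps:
f(j) = 26 + j (f(j) = j + 26 = 26 + j)
1/(-443342 + f(746)) = 1/(-443342 + (26 + 746)) = 1/(-443342 + 772) = 1/(-442570) = -1/442570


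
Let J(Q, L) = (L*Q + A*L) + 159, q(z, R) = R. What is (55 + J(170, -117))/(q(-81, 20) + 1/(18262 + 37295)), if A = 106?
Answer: -1782157446/1111141 ≈ -1603.9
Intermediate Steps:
J(Q, L) = 159 + 106*L + L*Q (J(Q, L) = (L*Q + 106*L) + 159 = (106*L + L*Q) + 159 = 159 + 106*L + L*Q)
(55 + J(170, -117))/(q(-81, 20) + 1/(18262 + 37295)) = (55 + (159 + 106*(-117) - 117*170))/(20 + 1/(18262 + 37295)) = (55 + (159 - 12402 - 19890))/(20 + 1/55557) = (55 - 32133)/(20 + 1/55557) = -32078/1111141/55557 = -32078*55557/1111141 = -1782157446/1111141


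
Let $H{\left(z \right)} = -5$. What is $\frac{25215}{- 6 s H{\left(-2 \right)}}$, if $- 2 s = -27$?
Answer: $\frac{1681}{27} \approx 62.259$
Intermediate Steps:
$s = \frac{27}{2}$ ($s = \left(- \frac{1}{2}\right) \left(-27\right) = \frac{27}{2} \approx 13.5$)
$\frac{25215}{- 6 s H{\left(-2 \right)}} = \frac{25215}{\left(-6\right) \frac{27}{2} \left(-5\right)} = \frac{25215}{\left(-81\right) \left(-5\right)} = \frac{25215}{405} = 25215 \cdot \frac{1}{405} = \frac{1681}{27}$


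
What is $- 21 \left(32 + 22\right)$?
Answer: $-1134$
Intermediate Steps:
$- 21 \left(32 + 22\right) = \left(-21\right) 54 = -1134$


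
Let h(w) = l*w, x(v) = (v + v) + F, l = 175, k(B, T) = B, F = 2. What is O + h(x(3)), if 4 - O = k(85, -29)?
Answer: 1319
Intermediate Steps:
O = -81 (O = 4 - 1*85 = 4 - 85 = -81)
x(v) = 2 + 2*v (x(v) = (v + v) + 2 = 2*v + 2 = 2 + 2*v)
h(w) = 175*w
O + h(x(3)) = -81 + 175*(2 + 2*3) = -81 + 175*(2 + 6) = -81 + 175*8 = -81 + 1400 = 1319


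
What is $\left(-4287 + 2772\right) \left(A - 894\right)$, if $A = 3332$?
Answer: $-3693570$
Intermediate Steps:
$\left(-4287 + 2772\right) \left(A - 894\right) = \left(-4287 + 2772\right) \left(3332 - 894\right) = \left(-1515\right) 2438 = -3693570$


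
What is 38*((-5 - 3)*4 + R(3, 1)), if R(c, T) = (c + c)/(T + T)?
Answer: -1102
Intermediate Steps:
R(c, T) = c/T (R(c, T) = (2*c)/((2*T)) = (2*c)*(1/(2*T)) = c/T)
38*((-5 - 3)*4 + R(3, 1)) = 38*((-5 - 3)*4 + 3/1) = 38*(-8*4 + 3*1) = 38*(-32 + 3) = 38*(-29) = -1102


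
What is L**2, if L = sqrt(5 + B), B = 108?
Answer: 113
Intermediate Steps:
L = sqrt(113) (L = sqrt(5 + 108) = sqrt(113) ≈ 10.630)
L**2 = (sqrt(113))**2 = 113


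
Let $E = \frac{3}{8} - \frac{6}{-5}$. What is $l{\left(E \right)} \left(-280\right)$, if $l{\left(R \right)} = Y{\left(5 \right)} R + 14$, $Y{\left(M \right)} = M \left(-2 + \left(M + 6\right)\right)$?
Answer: $-23765$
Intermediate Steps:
$Y{\left(M \right)} = M \left(4 + M\right)$ ($Y{\left(M \right)} = M \left(-2 + \left(6 + M\right)\right) = M \left(4 + M\right)$)
$E = \frac{63}{40}$ ($E = 3 \cdot \frac{1}{8} - - \frac{6}{5} = \frac{3}{8} + \frac{6}{5} = \frac{63}{40} \approx 1.575$)
$l{\left(R \right)} = 14 + 45 R$ ($l{\left(R \right)} = 5 \left(4 + 5\right) R + 14 = 5 \cdot 9 R + 14 = 45 R + 14 = 14 + 45 R$)
$l{\left(E \right)} \left(-280\right) = \left(14 + 45 \cdot \frac{63}{40}\right) \left(-280\right) = \left(14 + \frac{567}{8}\right) \left(-280\right) = \frac{679}{8} \left(-280\right) = -23765$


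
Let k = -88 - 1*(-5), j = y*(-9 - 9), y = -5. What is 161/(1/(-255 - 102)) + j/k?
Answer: -4770681/83 ≈ -57478.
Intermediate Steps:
j = 90 (j = -5*(-9 - 9) = -5*(-18) = 90)
k = -83 (k = -88 + 5 = -83)
161/(1/(-255 - 102)) + j/k = 161/(1/(-255 - 102)) + 90/(-83) = 161/(1/(-357)) + 90*(-1/83) = 161/(-1/357) - 90/83 = 161*(-357) - 90/83 = -57477 - 90/83 = -4770681/83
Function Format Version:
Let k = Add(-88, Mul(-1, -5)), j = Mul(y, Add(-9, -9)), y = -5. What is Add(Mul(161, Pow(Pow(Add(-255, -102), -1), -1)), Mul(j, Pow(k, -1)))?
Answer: Rational(-4770681, 83) ≈ -57478.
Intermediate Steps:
j = 90 (j = Mul(-5, Add(-9, -9)) = Mul(-5, -18) = 90)
k = -83 (k = Add(-88, 5) = -83)
Add(Mul(161, Pow(Pow(Add(-255, -102), -1), -1)), Mul(j, Pow(k, -1))) = Add(Mul(161, Pow(Pow(Add(-255, -102), -1), -1)), Mul(90, Pow(-83, -1))) = Add(Mul(161, Pow(Pow(-357, -1), -1)), Mul(90, Rational(-1, 83))) = Add(Mul(161, Pow(Rational(-1, 357), -1)), Rational(-90, 83)) = Add(Mul(161, -357), Rational(-90, 83)) = Add(-57477, Rational(-90, 83)) = Rational(-4770681, 83)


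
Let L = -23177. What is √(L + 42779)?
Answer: 99*√2 ≈ 140.01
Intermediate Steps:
√(L + 42779) = √(-23177 + 42779) = √19602 = 99*√2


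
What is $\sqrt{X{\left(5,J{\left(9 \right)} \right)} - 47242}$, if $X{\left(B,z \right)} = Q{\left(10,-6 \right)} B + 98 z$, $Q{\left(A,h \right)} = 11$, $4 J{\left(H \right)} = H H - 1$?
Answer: $7 i \sqrt{923} \approx 212.67 i$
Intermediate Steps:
$J{\left(H \right)} = - \frac{1}{4} + \frac{H^{2}}{4}$ ($J{\left(H \right)} = \frac{H H - 1}{4} = \frac{H^{2} - 1}{4} = \frac{-1 + H^{2}}{4} = - \frac{1}{4} + \frac{H^{2}}{4}$)
$X{\left(B,z \right)} = 11 B + 98 z$
$\sqrt{X{\left(5,J{\left(9 \right)} \right)} - 47242} = \sqrt{\left(11 \cdot 5 + 98 \left(- \frac{1}{4} + \frac{9^{2}}{4}\right)\right) - 47242} = \sqrt{\left(55 + 98 \left(- \frac{1}{4} + \frac{1}{4} \cdot 81\right)\right) - 47242} = \sqrt{\left(55 + 98 \left(- \frac{1}{4} + \frac{81}{4}\right)\right) - 47242} = \sqrt{\left(55 + 98 \cdot 20\right) - 47242} = \sqrt{\left(55 + 1960\right) - 47242} = \sqrt{2015 - 47242} = \sqrt{-45227} = 7 i \sqrt{923}$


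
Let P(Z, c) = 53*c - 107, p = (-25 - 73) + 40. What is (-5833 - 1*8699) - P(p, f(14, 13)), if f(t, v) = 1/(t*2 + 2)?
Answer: -432803/30 ≈ -14427.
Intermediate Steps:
f(t, v) = 1/(2 + 2*t) (f(t, v) = 1/(2*t + 2) = 1/(2 + 2*t))
p = -58 (p = -98 + 40 = -58)
P(Z, c) = -107 + 53*c
(-5833 - 1*8699) - P(p, f(14, 13)) = (-5833 - 1*8699) - (-107 + 53*(1/(2*(1 + 14)))) = (-5833 - 8699) - (-107 + 53*((½)/15)) = -14532 - (-107 + 53*((½)*(1/15))) = -14532 - (-107 + 53*(1/30)) = -14532 - (-107 + 53/30) = -14532 - 1*(-3157/30) = -14532 + 3157/30 = -432803/30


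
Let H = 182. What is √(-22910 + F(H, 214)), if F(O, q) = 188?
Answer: I*√22722 ≈ 150.74*I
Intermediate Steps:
√(-22910 + F(H, 214)) = √(-22910 + 188) = √(-22722) = I*√22722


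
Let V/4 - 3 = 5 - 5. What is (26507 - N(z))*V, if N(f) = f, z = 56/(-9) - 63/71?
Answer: 67770064/213 ≈ 3.1817e+5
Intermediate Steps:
z = -4543/639 (z = 56*(-⅑) - 63*1/71 = -56/9 - 63/71 = -4543/639 ≈ -7.1095)
V = 12 (V = 12 + 4*(5 - 5) = 12 + 4*0 = 12 + 0 = 12)
(26507 - N(z))*V = (26507 - 1*(-4543/639))*12 = (26507 + 4543/639)*12 = (16942516/639)*12 = 67770064/213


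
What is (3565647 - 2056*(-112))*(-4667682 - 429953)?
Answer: -19350209551565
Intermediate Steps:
(3565647 - 2056*(-112))*(-4667682 - 429953) = (3565647 + 230272)*(-5097635) = 3795919*(-5097635) = -19350209551565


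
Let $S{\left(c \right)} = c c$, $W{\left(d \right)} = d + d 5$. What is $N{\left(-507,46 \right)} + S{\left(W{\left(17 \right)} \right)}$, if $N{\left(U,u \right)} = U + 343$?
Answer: $10240$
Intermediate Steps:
$W{\left(d \right)} = 6 d$ ($W{\left(d \right)} = d + 5 d = 6 d$)
$S{\left(c \right)} = c^{2}$
$N{\left(U,u \right)} = 343 + U$
$N{\left(-507,46 \right)} + S{\left(W{\left(17 \right)} \right)} = \left(343 - 507\right) + \left(6 \cdot 17\right)^{2} = -164 + 102^{2} = -164 + 10404 = 10240$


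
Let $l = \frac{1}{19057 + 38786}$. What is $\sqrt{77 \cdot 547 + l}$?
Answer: $\frac{\sqrt{15658031446786}}{19281} \approx 205.23$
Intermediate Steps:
$l = \frac{1}{57843} \approx 1.7288 \cdot 10^{-5}$
$\sqrt{77 \cdot 547 + l} = \sqrt{77 \cdot 547 + \frac{1}{57843}} = \sqrt{42119 + \frac{1}{57843}} = \sqrt{\frac{2436289318}{57843}} = \frac{\sqrt{15658031446786}}{19281}$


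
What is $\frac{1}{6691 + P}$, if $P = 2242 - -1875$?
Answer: $\frac{1}{10808} \approx 9.2524 \cdot 10^{-5}$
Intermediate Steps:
$P = 4117$ ($P = 2242 + 1875 = 4117$)
$\frac{1}{6691 + P} = \frac{1}{6691 + 4117} = \frac{1}{10808}$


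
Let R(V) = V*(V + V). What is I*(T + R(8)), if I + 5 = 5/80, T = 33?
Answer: -12719/16 ≈ -794.94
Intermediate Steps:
I = -79/16 (I = -5 + 5/80 = -5 + 5*(1/80) = -5 + 1/16 = -79/16 ≈ -4.9375)
R(V) = 2*V**2 (R(V) = V*(2*V) = 2*V**2)
I*(T + R(8)) = -79*(33 + 2*8**2)/16 = -79*(33 + 2*64)/16 = -79*(33 + 128)/16 = -79/16*161 = -12719/16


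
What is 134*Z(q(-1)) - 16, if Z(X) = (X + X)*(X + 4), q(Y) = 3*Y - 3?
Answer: 3200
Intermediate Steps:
q(Y) = -3 + 3*Y
Z(X) = 2*X*(4 + X) (Z(X) = (2*X)*(4 + X) = 2*X*(4 + X))
134*Z(q(-1)) - 16 = 134*(2*(-3 + 3*(-1))*(4 + (-3 + 3*(-1)))) - 16 = 134*(2*(-3 - 3)*(4 + (-3 - 3))) - 16 = 134*(2*(-6)*(4 - 6)) - 16 = 134*(2*(-6)*(-2)) - 16 = 134*24 - 16 = 3216 - 16 = 3200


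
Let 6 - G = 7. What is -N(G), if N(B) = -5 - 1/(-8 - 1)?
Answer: 44/9 ≈ 4.8889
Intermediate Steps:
G = -1 (G = 6 - 1*7 = 6 - 7 = -1)
N(B) = -44/9 (N(B) = -5 - 1/(-9) = -5 - 1*(-⅑) = -5 + ⅑ = -44/9)
-N(G) = -1*(-44/9) = 44/9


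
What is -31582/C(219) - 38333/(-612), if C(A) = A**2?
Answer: 67376327/1087116 ≈ 61.977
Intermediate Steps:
-31582/C(219) - 38333/(-612) = -31582/(219**2) - 38333/(-612) = -31582/47961 - 38333*(-1/612) = -31582*1/47961 + 38333/612 = -31582/47961 + 38333/612 = 67376327/1087116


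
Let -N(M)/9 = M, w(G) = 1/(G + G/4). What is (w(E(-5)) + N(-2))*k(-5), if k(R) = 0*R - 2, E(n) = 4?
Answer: -182/5 ≈ -36.400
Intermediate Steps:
k(R) = -2 (k(R) = 0 - 2 = -2)
w(G) = 4/(5*G) (w(G) = 1/(G + G*(1/4)) = 1/(G + G/4) = 1/(5*G/4) = 4/(5*G))
N(M) = -9*M
(w(E(-5)) + N(-2))*k(-5) = ((4/5)/4 - 9*(-2))*(-2) = ((4/5)*(1/4) + 18)*(-2) = (1/5 + 18)*(-2) = (91/5)*(-2) = -182/5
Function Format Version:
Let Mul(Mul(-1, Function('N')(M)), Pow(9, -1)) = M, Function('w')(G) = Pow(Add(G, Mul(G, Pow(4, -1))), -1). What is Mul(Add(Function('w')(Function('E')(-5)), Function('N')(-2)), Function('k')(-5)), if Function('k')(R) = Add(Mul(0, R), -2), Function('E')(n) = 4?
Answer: Rational(-182, 5) ≈ -36.400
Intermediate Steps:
Function('k')(R) = -2 (Function('k')(R) = Add(0, -2) = -2)
Function('w')(G) = Mul(Rational(4, 5), Pow(G, -1)) (Function('w')(G) = Pow(Add(G, Mul(G, Rational(1, 4))), -1) = Pow(Add(G, Mul(Rational(1, 4), G)), -1) = Pow(Mul(Rational(5, 4), G), -1) = Mul(Rational(4, 5), Pow(G, -1)))
Function('N')(M) = Mul(-9, M)
Mul(Add(Function('w')(Function('E')(-5)), Function('N')(-2)), Function('k')(-5)) = Mul(Add(Mul(Rational(4, 5), Pow(4, -1)), Mul(-9, -2)), -2) = Mul(Add(Mul(Rational(4, 5), Rational(1, 4)), 18), -2) = Mul(Add(Rational(1, 5), 18), -2) = Mul(Rational(91, 5), -2) = Rational(-182, 5)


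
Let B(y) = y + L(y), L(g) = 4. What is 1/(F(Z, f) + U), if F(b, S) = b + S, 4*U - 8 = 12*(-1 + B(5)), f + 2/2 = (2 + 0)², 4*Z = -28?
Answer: 1/22 ≈ 0.045455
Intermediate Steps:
Z = -7 (Z = (¼)*(-28) = -7)
f = 3 (f = -1 + (2 + 0)² = -1 + 2² = -1 + 4 = 3)
B(y) = 4 + y (B(y) = y + 4 = 4 + y)
U = 26 (U = 2 + (12*(-1 + (4 + 5)))/4 = 2 + (12*(-1 + 9))/4 = 2 + (12*8)/4 = 2 + (¼)*96 = 2 + 24 = 26)
F(b, S) = S + b
1/(F(Z, f) + U) = 1/((3 - 7) + 26) = 1/(-4 + 26) = 1/22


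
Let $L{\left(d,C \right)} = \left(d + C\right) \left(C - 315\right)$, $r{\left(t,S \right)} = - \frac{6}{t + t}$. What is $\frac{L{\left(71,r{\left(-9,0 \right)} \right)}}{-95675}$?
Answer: $\frac{202016}{861075} \approx 0.23461$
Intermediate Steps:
$r{\left(t,S \right)} = - \frac{3}{t}$ ($r{\left(t,S \right)} = - \frac{6}{2 t} = - 6 \frac{1}{2 t} = - \frac{3}{t}$)
$L{\left(d,C \right)} = \left(-315 + C\right) \left(C + d\right)$ ($L{\left(d,C \right)} = \left(C + d\right) \left(-315 + C\right) = \left(-315 + C\right) \left(C + d\right)$)
$\frac{L{\left(71,r{\left(-9,0 \right)} \right)}}{-95675} = \frac{\left(- \frac{3}{-9}\right)^{2} - 315 \left(- \frac{3}{-9}\right) - 22365 + - \frac{3}{-9} \cdot 71}{-95675} = \left(\left(\left(-3\right) \left(- \frac{1}{9}\right)\right)^{2} - 315 \left(\left(-3\right) \left(- \frac{1}{9}\right)\right) - 22365 + \left(-3\right) \left(- \frac{1}{9}\right) 71\right) \left(- \frac{1}{95675}\right) = \left(\left(\frac{1}{3}\right)^{2} - 105 - 22365 + \frac{1}{3} \cdot 71\right) \left(- \frac{1}{95675}\right) = \left(\frac{1}{9} - 105 - 22365 + \frac{71}{3}\right) \left(- \frac{1}{95675}\right) = \left(- \frac{202016}{9}\right) \left(- \frac{1}{95675}\right) = \frac{202016}{861075}$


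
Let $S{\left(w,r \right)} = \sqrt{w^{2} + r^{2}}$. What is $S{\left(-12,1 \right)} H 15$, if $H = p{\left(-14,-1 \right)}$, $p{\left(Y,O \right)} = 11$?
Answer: $165 \sqrt{145} \approx 1986.9$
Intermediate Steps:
$S{\left(w,r \right)} = \sqrt{r^{2} + w^{2}}$
$H = 11$
$S{\left(-12,1 \right)} H 15 = \sqrt{1^{2} + \left(-12\right)^{2}} \cdot 11 \cdot 15 = \sqrt{1 + 144} \cdot 11 \cdot 15 = \sqrt{145} \cdot 11 \cdot 15 = 11 \sqrt{145} \cdot 15 = 165 \sqrt{145}$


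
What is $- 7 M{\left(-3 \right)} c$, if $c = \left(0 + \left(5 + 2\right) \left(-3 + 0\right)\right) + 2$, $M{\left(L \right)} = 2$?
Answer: $266$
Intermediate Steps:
$c = -19$ ($c = \left(0 + 7 \left(-3\right)\right) + 2 = \left(0 - 21\right) + 2 = -21 + 2 = -19$)
$- 7 M{\left(-3 \right)} c = \left(-7\right) 2 \left(-19\right) = \left(-14\right) \left(-19\right) = 266$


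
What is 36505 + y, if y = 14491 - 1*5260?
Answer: 45736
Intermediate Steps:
y = 9231 (y = 14491 - 5260 = 9231)
36505 + y = 36505 + 9231 = 45736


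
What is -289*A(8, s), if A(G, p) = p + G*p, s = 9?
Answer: -23409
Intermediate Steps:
-289*A(8, s) = -2601*(1 + 8) = -2601*9 = -289*81 = -23409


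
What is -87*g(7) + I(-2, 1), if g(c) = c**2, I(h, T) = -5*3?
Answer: -4278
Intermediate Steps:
I(h, T) = -15
-87*g(7) + I(-2, 1) = -87*7**2 - 15 = -87*49 - 15 = -4263 - 15 = -4278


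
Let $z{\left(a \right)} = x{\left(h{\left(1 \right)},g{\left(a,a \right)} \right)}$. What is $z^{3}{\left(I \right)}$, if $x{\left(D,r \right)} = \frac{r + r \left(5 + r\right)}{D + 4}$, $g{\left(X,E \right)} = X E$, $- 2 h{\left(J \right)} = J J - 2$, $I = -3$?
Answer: $27000$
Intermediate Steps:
$h{\left(J \right)} = 1 - \frac{J^{2}}{2}$ ($h{\left(J \right)} = - \frac{J J - 2}{2} = - \frac{J^{2} - 2}{2} = - \frac{-2 + J^{2}}{2} = 1 - \frac{J^{2}}{2}$)
$g{\left(X,E \right)} = E X$
$x{\left(D,r \right)} = \frac{r + r \left(5 + r\right)}{4 + D}$
$z{\left(a \right)} = \frac{2 a^{2} \left(6 + a^{2}\right)}{9}$ ($z{\left(a \right)} = \frac{a a \left(6 + a a\right)}{4 + \left(1 - \frac{1^{2}}{2}\right)} = \frac{a^{2} \left(6 + a^{2}\right)}{4 + \left(1 - \frac{1}{2}\right)} = \frac{a^{2} \left(6 + a^{2}\right)}{4 + \frac{1}{2}} = \frac{a^{2} \left(6 + a^{2}\right)}{\frac{9}{2}} = a^{2} \cdot \frac{2}{9} \left(6 + a^{2}\right) = \frac{2 a^{2} \left(6 + a^{2}\right)}{9}$)
$z^{3}{\left(I \right)} = \left(\frac{2 \left(-3\right)^{2} \left(6 + \left(-3\right)^{2}\right)}{9}\right)^{3} = \left(\frac{2}{9} \cdot 9 \left(6 + 9\right)\right)^{3} = \left(\frac{2}{9} \cdot 9 \cdot 15\right)^{3} = 30^{3} = 27000$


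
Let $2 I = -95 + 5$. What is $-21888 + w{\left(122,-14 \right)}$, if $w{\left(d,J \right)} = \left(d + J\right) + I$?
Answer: $-21825$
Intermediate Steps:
$I = -45$ ($I = \frac{-95 + 5}{2} = \frac{1}{2} \left(-90\right) = -45$)
$w{\left(d,J \right)} = -45 + J + d$ ($w{\left(d,J \right)} = \left(d + J\right) - 45 = \left(J + d\right) - 45 = -45 + J + d$)
$-21888 + w{\left(122,-14 \right)} = -21888 - -63 = -21888 + 63 = -21825$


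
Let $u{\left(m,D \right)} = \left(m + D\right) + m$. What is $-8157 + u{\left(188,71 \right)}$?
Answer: $-7710$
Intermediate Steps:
$u{\left(m,D \right)} = D + 2 m$ ($u{\left(m,D \right)} = \left(D + m\right) + m = D + 2 m$)
$-8157 + u{\left(188,71 \right)} = -8157 + \left(71 + 2 \cdot 188\right) = -8157 + \left(71 + 376\right) = -8157 + 447 = -7710$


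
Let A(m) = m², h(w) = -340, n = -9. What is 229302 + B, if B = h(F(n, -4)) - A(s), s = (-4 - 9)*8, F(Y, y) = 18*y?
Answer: 218146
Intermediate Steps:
s = -104 (s = -13*8 = -104)
B = -11156 (B = -340 - 1*(-104)² = -340 - 1*10816 = -340 - 10816 = -11156)
229302 + B = 229302 - 11156 = 218146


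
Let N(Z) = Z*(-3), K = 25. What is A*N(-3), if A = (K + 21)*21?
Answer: 8694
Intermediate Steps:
N(Z) = -3*Z
A = 966 (A = (25 + 21)*21 = 46*21 = 966)
A*N(-3) = 966*(-3*(-3)) = 966*9 = 8694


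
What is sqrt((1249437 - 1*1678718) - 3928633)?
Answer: I*sqrt(4357914) ≈ 2087.6*I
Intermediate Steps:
sqrt((1249437 - 1*1678718) - 3928633) = sqrt((1249437 - 1678718) - 3928633) = sqrt(-429281 - 3928633) = sqrt(-4357914) = I*sqrt(4357914)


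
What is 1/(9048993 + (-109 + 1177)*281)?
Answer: 1/9349101 ≈ 1.0696e-7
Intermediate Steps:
1/(9048993 + (-109 + 1177)*281) = 1/(9048993 + 1068*281) = 1/(9048993 + 300108) = 1/9349101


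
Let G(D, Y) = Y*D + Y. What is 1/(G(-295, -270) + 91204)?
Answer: 1/170584 ≈ 5.8622e-6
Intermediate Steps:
G(D, Y) = Y + D*Y (G(D, Y) = D*Y + Y = Y + D*Y)
1/(G(-295, -270) + 91204) = 1/(-270*(1 - 295) + 91204) = 1/(-270*(-294) + 91204) = 1/(79380 + 91204) = 1/170584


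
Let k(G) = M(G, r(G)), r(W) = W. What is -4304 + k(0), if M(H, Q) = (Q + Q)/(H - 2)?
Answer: -4304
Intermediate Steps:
M(H, Q) = 2*Q/(-2 + H) (M(H, Q) = (2*Q)/(-2 + H) = 2*Q/(-2 + H))
k(G) = 2*G/(-2 + G)
-4304 + k(0) = -4304 + 2*0/(-2 + 0) = -4304 + 2*0/(-2) = -4304 + 2*0*(-1/2) = -4304 + 0 = -4304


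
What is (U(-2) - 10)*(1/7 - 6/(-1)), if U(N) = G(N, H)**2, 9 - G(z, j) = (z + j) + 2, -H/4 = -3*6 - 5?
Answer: 295797/7 ≈ 42257.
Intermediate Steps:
H = 92 (H = -4*(-3*6 - 5) = -4*(-18 - 5) = -4*(-23) = 92)
G(z, j) = 7 - j - z (G(z, j) = 9 - ((z + j) + 2) = 9 - ((j + z) + 2) = 9 - (2 + j + z) = 9 + (-2 - j - z) = 7 - j - z)
U(N) = (-85 - N)**2 (U(N) = (7 - 1*92 - N)**2 = (7 - 92 - N)**2 = (-85 - N)**2)
(U(-2) - 10)*(1/7 - 6/(-1)) = ((85 - 2)**2 - 10)*(1/7 - 6/(-1)) = (83**2 - 10)*(1*(1/7) - 6*(-1)) = (6889 - 10)*(1/7 + 6) = 6879*(43/7) = 295797/7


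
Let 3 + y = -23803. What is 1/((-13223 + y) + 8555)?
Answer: -1/28474 ≈ -3.5120e-5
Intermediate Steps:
y = -23806 (y = -3 - 23803 = -23806)
1/((-13223 + y) + 8555) = 1/((-13223 - 23806) + 8555) = 1/(-37029 + 8555) = 1/(-28474) = -1/28474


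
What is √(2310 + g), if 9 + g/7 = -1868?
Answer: 7*I*√221 ≈ 104.06*I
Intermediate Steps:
g = -13139 (g = -63 + 7*(-1868) = -63 - 13076 = -13139)
√(2310 + g) = √(2310 - 13139) = √(-10829) = 7*I*√221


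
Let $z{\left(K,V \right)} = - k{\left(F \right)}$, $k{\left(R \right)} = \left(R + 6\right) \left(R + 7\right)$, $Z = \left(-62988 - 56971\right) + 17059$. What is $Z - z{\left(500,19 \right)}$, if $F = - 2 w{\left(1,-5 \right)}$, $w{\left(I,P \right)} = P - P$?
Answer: $-102858$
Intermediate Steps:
$w{\left(I,P \right)} = 0$
$Z = -102900$ ($Z = -119959 + 17059 = -102900$)
$F = 0$ ($F = \left(-2\right) 0 = 0$)
$k{\left(R \right)} = \left(6 + R\right) \left(7 + R\right)$
$z{\left(K,V \right)} = -42$ ($z{\left(K,V \right)} = - (42 + 0^{2} + 13 \cdot 0) = - (42 + 0 + 0) = \left(-1\right) 42 = -42$)
$Z - z{\left(500,19 \right)} = -102900 - -42 = -102900 + 42 = -102858$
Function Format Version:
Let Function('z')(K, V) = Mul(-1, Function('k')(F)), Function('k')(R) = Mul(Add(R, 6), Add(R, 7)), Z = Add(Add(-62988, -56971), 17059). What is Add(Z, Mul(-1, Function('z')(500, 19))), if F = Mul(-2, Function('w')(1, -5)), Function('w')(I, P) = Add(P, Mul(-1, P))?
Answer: -102858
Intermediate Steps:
Function('w')(I, P) = 0
Z = -102900 (Z = Add(-119959, 17059) = -102900)
F = 0 (F = Mul(-2, 0) = 0)
Function('k')(R) = Mul(Add(6, R), Add(7, R))
Function('z')(K, V) = -42 (Function('z')(K, V) = Mul(-1, Add(42, Pow(0, 2), Mul(13, 0))) = Mul(-1, Add(42, 0, 0)) = Mul(-1, 42) = -42)
Add(Z, Mul(-1, Function('z')(500, 19))) = Add(-102900, Mul(-1, -42)) = Add(-102900, 42) = -102858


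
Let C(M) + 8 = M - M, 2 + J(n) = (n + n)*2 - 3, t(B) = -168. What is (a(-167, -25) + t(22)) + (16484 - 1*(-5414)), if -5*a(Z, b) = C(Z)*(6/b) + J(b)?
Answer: 2718827/125 ≈ 21751.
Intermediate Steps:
J(n) = -5 + 4*n (J(n) = -2 + ((n + n)*2 - 3) = -2 + ((2*n)*2 - 3) = -2 + (4*n - 3) = -2 + (-3 + 4*n) = -5 + 4*n)
C(M) = -8 (C(M) = -8 + (M - M) = -8 + 0 = -8)
a(Z, b) = 1 - 4*b/5 + 48/(5*b) (a(Z, b) = -(-48/b + (-5 + 4*b))/5 = -(-5 - 48/b + 4*b)/5 = 1 - 4*b/5 + 48/(5*b))
(a(-167, -25) + t(22)) + (16484 - 1*(-5414)) = ((⅕)*(48 - 1*(-25)*(-5 + 4*(-25)))/(-25) - 168) + (16484 - 1*(-5414)) = ((⅕)*(-1/25)*(48 - 1*(-25)*(-5 - 100)) - 168) + (16484 + 5414) = ((⅕)*(-1/25)*(48 - 1*(-25)*(-105)) - 168) + 21898 = ((⅕)*(-1/25)*(48 - 2625) - 168) + 21898 = ((⅕)*(-1/25)*(-2577) - 168) + 21898 = (2577/125 - 168) + 21898 = -18423/125 + 21898 = 2718827/125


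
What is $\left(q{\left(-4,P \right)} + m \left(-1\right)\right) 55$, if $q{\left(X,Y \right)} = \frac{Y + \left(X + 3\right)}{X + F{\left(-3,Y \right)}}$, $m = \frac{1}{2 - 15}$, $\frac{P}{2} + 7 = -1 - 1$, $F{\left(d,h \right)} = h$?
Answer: $\frac{1345}{26} \approx 51.731$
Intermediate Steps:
$P = -18$ ($P = -14 + 2 \left(-1 - 1\right) = -14 + 2 \left(-2\right) = -14 - 4 = -18$)
$m = - \frac{1}{13}$ ($m = \frac{1}{-13} = - \frac{1}{13} \approx -0.076923$)
$q{\left(X,Y \right)} = \frac{3 + X + Y}{X + Y}$ ($q{\left(X,Y \right)} = \frac{Y + \left(X + 3\right)}{X + Y} = \frac{Y + \left(3 + X\right)}{X + Y} = \frac{3 + X + Y}{X + Y}$)
$\left(q{\left(-4,P \right)} + m \left(-1\right)\right) 55 = \left(\frac{3 - 4 - 18}{-4 - 18} - - \frac{1}{13}\right) 55 = \left(\frac{1}{-22} \left(-19\right) + \frac{1}{13}\right) 55 = \left(\left(- \frac{1}{22}\right) \left(-19\right) + \frac{1}{13}\right) 55 = \left(\frac{19}{22} + \frac{1}{13}\right) 55 = \frac{269}{286} \cdot 55 = \frac{1345}{26}$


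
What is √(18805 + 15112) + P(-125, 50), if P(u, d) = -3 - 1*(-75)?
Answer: 72 + √33917 ≈ 256.17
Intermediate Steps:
P(u, d) = 72 (P(u, d) = -3 + 75 = 72)
√(18805 + 15112) + P(-125, 50) = √(18805 + 15112) + 72 = √33917 + 72 = 72 + √33917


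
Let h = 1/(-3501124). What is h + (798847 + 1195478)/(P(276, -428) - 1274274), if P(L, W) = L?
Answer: -105793642353/67582196572 ≈ -1.5654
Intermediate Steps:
h = -1/3501124 ≈ -2.8562e-7
h + (798847 + 1195478)/(P(276, -428) - 1274274) = -1/3501124 + (798847 + 1195478)/(276 - 1274274) = -1/3501124 + 1994325/(-1273998) = -1/3501124 + 1994325*(-1/1273998) = -1/3501124 - 664775/424666 = -105793642353/67582196572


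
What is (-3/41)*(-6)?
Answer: 18/41 ≈ 0.43902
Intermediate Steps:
(-3/41)*(-6) = ((1/41)*(-3))*(-6) = -3/41*(-6) = 18/41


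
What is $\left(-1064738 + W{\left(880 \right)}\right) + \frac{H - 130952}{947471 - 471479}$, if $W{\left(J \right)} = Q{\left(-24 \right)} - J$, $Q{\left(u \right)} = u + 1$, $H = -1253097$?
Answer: $- \frac{507237974921}{475992} \approx -1.0656 \cdot 10^{6}$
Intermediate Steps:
$Q{\left(u \right)} = 1 + u$
$W{\left(J \right)} = -23 - J$ ($W{\left(J \right)} = \left(1 - 24\right) - J = -23 - J$)
$\left(-1064738 + W{\left(880 \right)}\right) + \frac{H - 130952}{947471 - 471479} = \left(-1064738 - 903\right) + \frac{-1253097 - 130952}{947471 - 471479} = \left(-1064738 - 903\right) - \frac{1384049}{475992} = -1065641 - \frac{1384049}{475992} = - \frac{507237974921}{475992}$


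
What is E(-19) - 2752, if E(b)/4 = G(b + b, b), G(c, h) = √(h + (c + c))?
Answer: -2752 + 4*I*√95 ≈ -2752.0 + 38.987*I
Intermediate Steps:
G(c, h) = √(h + 2*c)
E(b) = 4*√5*√b (E(b) = 4*√(b + 2*(b + b)) = 4*√(b + 2*(2*b)) = 4*√(b + 4*b) = 4*√(5*b) = 4*(√5*√b) = 4*√5*√b)
E(-19) - 2752 = 4*√5*√(-19) - 2752 = 4*√5*(I*√19) - 2752 = 4*I*√95 - 2752 = -2752 + 4*I*√95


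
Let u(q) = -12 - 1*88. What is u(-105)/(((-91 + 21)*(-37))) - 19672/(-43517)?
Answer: 4659878/11270903 ≈ 0.41344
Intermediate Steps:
u(q) = -100 (u(q) = -12 - 88 = -100)
u(-105)/(((-91 + 21)*(-37))) - 19672/(-43517) = -100*(-1/(37*(-91 + 21))) - 19672/(-43517) = -100/((-70*(-37))) - 19672*(-1/43517) = -100/2590 + 19672/43517 = -100*1/2590 + 19672/43517 = -10/259 + 19672/43517 = 4659878/11270903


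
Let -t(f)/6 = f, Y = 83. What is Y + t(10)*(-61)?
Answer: 3743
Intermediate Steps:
t(f) = -6*f
Y + t(10)*(-61) = 83 - 6*10*(-61) = 83 - 60*(-61) = 83 + 3660 = 3743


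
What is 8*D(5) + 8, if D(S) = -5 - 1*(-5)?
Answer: 8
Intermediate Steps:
D(S) = 0 (D(S) = -5 + 5 = 0)
8*D(5) + 8 = 8*0 + 8 = 0 + 8 = 8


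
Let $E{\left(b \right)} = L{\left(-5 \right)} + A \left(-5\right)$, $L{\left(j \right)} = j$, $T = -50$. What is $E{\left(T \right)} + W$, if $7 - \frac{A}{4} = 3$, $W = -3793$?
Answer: $-3878$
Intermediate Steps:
$A = 16$ ($A = 28 - 12 = 16$)
$E{\left(b \right)} = -85$ ($E{\left(b \right)} = -5 + 16 \left(-5\right) = -5 - 80 = -85$)
$E{\left(T \right)} + W = -85 - 3793 = -3878$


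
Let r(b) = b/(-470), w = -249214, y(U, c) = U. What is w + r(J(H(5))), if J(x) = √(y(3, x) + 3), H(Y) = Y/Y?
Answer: -249214 - √6/470 ≈ -2.4921e+5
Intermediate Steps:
H(Y) = 1
J(x) = √6 (J(x) = √(3 + 3) = √6)
r(b) = -b/470 (r(b) = b*(-1/470) = -b/470)
w + r(J(H(5))) = -249214 - √6/470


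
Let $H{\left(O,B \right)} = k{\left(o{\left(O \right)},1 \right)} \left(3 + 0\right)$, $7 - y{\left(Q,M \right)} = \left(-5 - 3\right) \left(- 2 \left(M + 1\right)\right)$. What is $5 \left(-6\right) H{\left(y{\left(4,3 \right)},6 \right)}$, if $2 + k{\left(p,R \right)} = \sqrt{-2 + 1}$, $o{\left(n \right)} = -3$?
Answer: $180 - 90 i \approx 180.0 - 90.0 i$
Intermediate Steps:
$k{\left(p,R \right)} = -2 + i$ ($k{\left(p,R \right)} = -2 + \sqrt{-2 + 1} = -2 + \sqrt{-1} = -2 + i$)
$y{\left(Q,M \right)} = -9 - 16 M$ ($y{\left(Q,M \right)} = 7 - \left(-5 - 3\right) \left(- 2 \left(M + 1\right)\right) = 7 - - 8 \left(- 2 \left(1 + M\right)\right) = 7 - - 8 \left(-2 - 2 M\right) = 7 - \left(16 + 16 M\right) = -9 - 16 M$)
$H{\left(O,B \right)} = -6 + 3 i$ ($H{\left(O,B \right)} = \left(-2 + i\right) \left(3 + 0\right) = \left(-2 + i\right) 3 = -6 + 3 i$)
$5 \left(-6\right) H{\left(y{\left(4,3 \right)},6 \right)} = 5 \left(-6\right) \left(-6 + 3 i\right) = - 30 \left(-6 + 3 i\right) = 180 - 90 i$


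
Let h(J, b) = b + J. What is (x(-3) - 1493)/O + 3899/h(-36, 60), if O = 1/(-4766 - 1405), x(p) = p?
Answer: 221567483/24 ≈ 9.2320e+6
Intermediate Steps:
O = -1/6171 (O = 1/(-6171) = -1/6171 ≈ -0.00016205)
h(J, b) = J + b
(x(-3) - 1493)/O + 3899/h(-36, 60) = (-3 - 1493)/(-1/6171) + 3899/(-36 + 60) = -1496*(-6171) + 3899/24 = 9231816 + 3899*(1/24) = 9231816 + 3899/24 = 221567483/24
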